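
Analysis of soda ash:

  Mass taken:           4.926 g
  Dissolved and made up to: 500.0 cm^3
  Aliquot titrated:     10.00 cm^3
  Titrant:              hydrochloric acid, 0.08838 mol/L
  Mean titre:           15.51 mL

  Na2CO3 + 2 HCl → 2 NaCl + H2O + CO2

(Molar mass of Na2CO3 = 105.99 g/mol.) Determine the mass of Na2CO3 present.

3.632 g

n(HCl) per titration = 0.01551 × 0.08838 = 1.371 × 10^-3 mol
From the 1:2 ratio, n(Na2CO3) in each aliquot = 1/2 × 1.371 × 10^-3 = 6.854 × 10^-4 mol
n(Na2CO3) in the whole flask = 6.854 × 10^-4 × 500.0/10.00 = 0.03427 mol
mass of Na2CO3 = 0.03427 × 105.99 = 3.632 g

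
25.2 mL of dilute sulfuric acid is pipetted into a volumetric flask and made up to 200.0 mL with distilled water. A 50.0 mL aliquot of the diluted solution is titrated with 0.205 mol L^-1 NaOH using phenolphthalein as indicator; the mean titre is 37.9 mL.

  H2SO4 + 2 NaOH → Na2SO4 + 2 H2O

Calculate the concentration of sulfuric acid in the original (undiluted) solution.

0.617 mol/L

n(NaOH) = 0.0379 × 0.205 = 7.77 × 10^-3 mol
From the 1:2 ratio, n(H2SO4) in the aliquot = 1/2 × 7.77 × 10^-3 = 3.88 × 10^-3 mol
[H2SO4]_dilute = 3.88 × 10^-3 / 0.0500 = 0.0777 mol/L
Dilution factor = 200.0 / 25.2 = 7.937
[H2SO4]_stock = 0.0777 × 7.937 = 0.617 mol/L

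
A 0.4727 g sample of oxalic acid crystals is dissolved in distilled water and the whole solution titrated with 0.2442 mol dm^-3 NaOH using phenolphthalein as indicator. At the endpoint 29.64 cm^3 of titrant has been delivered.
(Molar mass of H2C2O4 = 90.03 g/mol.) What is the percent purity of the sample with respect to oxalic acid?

68.93 %

H2C2O4 + 2 NaOH → Na2C2O4 + 2 H2O
n(NaOH) = 0.02964 L × 0.2442 mol/L = 7.238 × 10^-3 mol
From the 1:2 ratio, n(H2C2O4) = 1/2 × 7.238 × 10^-3 = 3.619 × 10^-3 mol
mass of H2C2O4 = 3.619 × 10^-3 × 90.03 g/mol = 0.3258 g
% H2C2O4 = 0.3258 / 0.4727 × 100 = 68.93 %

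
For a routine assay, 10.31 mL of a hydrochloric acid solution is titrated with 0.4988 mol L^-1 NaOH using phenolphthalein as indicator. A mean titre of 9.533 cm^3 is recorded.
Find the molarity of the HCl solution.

0.4612 mol/L

HCl + NaOH → NaCl + H2O
n(NaOH) = 0.009533 L × 0.4988 mol/L = 4.755 × 10^-3 mol
n(HCl) = 4.755 × 10^-3 mol (1:1 mole ratio)
[HCl] = 4.755 × 10^-3 mol / 0.01031 L = 0.4612 mol/L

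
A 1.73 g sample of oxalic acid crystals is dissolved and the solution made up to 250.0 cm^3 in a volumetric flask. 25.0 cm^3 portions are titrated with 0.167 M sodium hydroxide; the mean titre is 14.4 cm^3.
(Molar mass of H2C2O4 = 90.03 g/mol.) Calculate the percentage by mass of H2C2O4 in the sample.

62.6 %

H2C2O4 + 2 NaOH → Na2C2O4 + 2 H2O
n(NaOH) per titration = 0.0144 × 0.167 = 2.40 × 10^-3 mol
From the 1:2 ratio, n(H2C2O4) in each aliquot = 1/2 × 2.40 × 10^-3 = 1.20 × 10^-3 mol
n(H2C2O4) in the whole flask = 1.20 × 10^-3 × 250.0/25.0 = 0.0120 mol
mass of H2C2O4 = 0.0120 × 90.03 = 1.08 g
% H2C2O4 = 1.08 / 1.73 × 100 = 62.6 %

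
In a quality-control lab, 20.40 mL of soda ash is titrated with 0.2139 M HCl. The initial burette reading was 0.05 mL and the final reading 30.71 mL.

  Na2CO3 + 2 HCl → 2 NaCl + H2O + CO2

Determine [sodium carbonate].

0.1607 M

n(HCl) = 0.03066 L × 0.2139 mol/L = 6.558 × 10^-3 mol
From the 1:2 mole ratio, n(Na2CO3) = 1/2 × 6.558 × 10^-3 = 3.279 × 10^-3 mol
[Na2CO3] = 3.279 × 10^-3 mol / 0.02040 L = 0.1607 mol/L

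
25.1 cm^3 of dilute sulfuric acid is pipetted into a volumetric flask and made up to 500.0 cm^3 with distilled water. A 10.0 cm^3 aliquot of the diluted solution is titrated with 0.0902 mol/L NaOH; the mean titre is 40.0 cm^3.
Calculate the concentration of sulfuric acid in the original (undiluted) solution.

3.59 mol/L

H2SO4 + 2 NaOH → Na2SO4 + 2 H2O
n(NaOH) = 0.0400 × 0.0902 = 3.61 × 10^-3 mol
From the 1:2 ratio, n(H2SO4) in the aliquot = 1/2 × 3.61 × 10^-3 = 1.80 × 10^-3 mol
[H2SO4]_dilute = 1.80 × 10^-3 / 0.0100 = 0.180 mol/L
Dilution factor = 500.0 / 25.1 = 19.92
[H2SO4]_stock = 0.180 × 19.92 = 3.59 mol/L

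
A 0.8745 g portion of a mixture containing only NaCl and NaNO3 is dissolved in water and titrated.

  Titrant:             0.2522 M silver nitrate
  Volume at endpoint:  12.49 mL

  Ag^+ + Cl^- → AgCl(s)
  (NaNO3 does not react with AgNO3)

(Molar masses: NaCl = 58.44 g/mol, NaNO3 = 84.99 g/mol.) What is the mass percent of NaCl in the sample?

n(AgNO3) = 0.01249 × 0.2522 = 3.150 × 10^-3 mol
Let x = n(NaCl), y = n(NaNO3).
Titrant: 1x = 3.150 × 10^-3;  mass: 58.44x + 84.99y = 0.8745
Solving, x = 3.150 × 10^-3 mol, y = 8.123 × 10^-3 mol
mass of NaCl = 3.150 × 10^-3 × 58.44 = 0.1841 g
% NaCl = 0.1841 / 0.8745 × 100 = 21.05 %

21.05 %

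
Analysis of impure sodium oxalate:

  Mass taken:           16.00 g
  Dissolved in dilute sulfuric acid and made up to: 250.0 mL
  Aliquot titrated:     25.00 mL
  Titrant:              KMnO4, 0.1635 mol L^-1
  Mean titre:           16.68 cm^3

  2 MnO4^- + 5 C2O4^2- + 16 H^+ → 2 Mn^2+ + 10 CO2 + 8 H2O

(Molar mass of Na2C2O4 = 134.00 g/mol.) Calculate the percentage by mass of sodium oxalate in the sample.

57.10 %

n(KMnO4) per titration = 0.01668 × 0.1635 = 2.727 × 10^-3 mol
From the 5:2 ratio, n(Na2C2O4) in each aliquot = 5/2 × 2.727 × 10^-3 = 6.818 × 10^-3 mol
n(Na2C2O4) in the whole flask = 6.818 × 10^-3 × 250.0/25.00 = 0.06818 mol
mass of Na2C2O4 = 0.06818 × 134.00 = 9.136 g
% Na2C2O4 = 9.136 / 16.00 × 100 = 57.10 %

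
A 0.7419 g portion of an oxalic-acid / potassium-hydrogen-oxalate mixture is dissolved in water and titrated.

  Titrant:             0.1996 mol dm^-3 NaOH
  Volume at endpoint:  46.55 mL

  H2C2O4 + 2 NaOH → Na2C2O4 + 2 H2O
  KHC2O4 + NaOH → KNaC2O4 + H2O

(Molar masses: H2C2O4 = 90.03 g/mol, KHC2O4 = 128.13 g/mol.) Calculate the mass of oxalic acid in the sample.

n(NaOH) = 0.04655 × 0.1996 = 9.291 × 10^-3 mol
Let x = n(H2C2O4), y = n(KHC2O4).
Titrant: 2x + 1y = 9.291 × 10^-3;  mass: 90.03x + 128.13y = 0.7419
Solving, x = 2.699 × 10^-3 mol, y = 3.894 × 10^-3 mol
mass of H2C2O4 = 2.699 × 10^-3 × 90.03 = 0.2430 g

0.2430 g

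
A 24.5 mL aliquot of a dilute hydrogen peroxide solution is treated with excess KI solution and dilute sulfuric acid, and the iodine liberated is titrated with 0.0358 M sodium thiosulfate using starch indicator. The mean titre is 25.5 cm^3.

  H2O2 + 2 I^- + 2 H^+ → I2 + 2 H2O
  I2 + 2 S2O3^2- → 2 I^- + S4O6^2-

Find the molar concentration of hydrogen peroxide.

n(S2O3^2-) = 0.0255 × 0.0358 = 9.13 × 10^-4 mol
n(I2) = n(S2O3^2-)/2 = 4.56 × 10^-4 mol
n(H2O2) in the aliquot = 4.56 × 10^-4 mol (1:1 ratio)
[H2O2] = 4.56 × 10^-4 / 0.0245 = 0.0186 mol/L

0.0186 M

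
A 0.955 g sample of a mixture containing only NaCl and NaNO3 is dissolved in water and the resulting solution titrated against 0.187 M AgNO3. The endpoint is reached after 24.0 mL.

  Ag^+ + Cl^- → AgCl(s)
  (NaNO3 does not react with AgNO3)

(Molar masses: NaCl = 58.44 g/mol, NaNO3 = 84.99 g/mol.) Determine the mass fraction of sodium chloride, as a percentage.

27.5 %

n(AgNO3) = 0.0240 × 0.187 = 4.49 × 10^-3 mol
Let x = n(NaCl), y = n(NaNO3).
Titrant: 1x = 4.49 × 10^-3;  mass: 58.44x + 84.99y = 0.955
Solving, x = 4.49 × 10^-3 mol, y = 8.15 × 10^-3 mol
mass of NaCl = 4.49 × 10^-3 × 58.44 = 0.262 g
% NaCl = 0.262 / 0.955 × 100 = 27.5 %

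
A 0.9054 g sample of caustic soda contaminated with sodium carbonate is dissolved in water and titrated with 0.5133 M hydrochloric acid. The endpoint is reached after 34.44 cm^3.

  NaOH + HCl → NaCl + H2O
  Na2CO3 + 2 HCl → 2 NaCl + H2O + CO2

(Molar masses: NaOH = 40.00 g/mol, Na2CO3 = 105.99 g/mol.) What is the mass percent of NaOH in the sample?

10.69 %

n(HCl) = 0.03444 × 0.5133 = 0.01768 mol
Let x = n(NaOH), y = n(Na2CO3).
Titrant: 1x + 2y = 0.01768;  mass: 40.00x + 105.99y = 0.9054
Solving, x = 2.420 × 10^-3 mol, y = 7.629 × 10^-3 mol
mass of NaOH = 2.420 × 10^-3 × 40.00 = 0.09680 g
% NaOH = 0.09680 / 0.9054 × 100 = 10.69 %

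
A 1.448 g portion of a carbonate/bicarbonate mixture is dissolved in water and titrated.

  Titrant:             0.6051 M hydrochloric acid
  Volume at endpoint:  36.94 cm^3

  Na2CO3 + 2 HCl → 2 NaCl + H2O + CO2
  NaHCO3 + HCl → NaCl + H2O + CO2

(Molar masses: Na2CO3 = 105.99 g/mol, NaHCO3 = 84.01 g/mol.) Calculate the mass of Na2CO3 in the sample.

0.7344 g

n(HCl) = 0.03694 × 0.6051 = 0.02235 mol
Let x = n(Na2CO3), y = n(NaHCO3).
Titrant: 2x + 1y = 0.02235;  mass: 105.99x + 84.01y = 1.448
Solving, x = 6.929 × 10^-3 mol, y = 8.494 × 10^-3 mol
mass of Na2CO3 = 6.929 × 10^-3 × 105.99 = 0.7344 g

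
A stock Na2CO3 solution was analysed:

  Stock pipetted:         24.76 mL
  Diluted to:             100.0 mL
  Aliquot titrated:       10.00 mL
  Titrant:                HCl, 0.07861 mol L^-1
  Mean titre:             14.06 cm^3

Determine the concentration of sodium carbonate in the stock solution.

0.2232 mol/L

Na2CO3 + 2 HCl → 2 NaCl + H2O + CO2
n(HCl) = 0.01406 × 0.07861 = 1.105 × 10^-3 mol
From the 1:2 ratio, n(Na2CO3) in the aliquot = 1/2 × 1.105 × 10^-3 = 5.526 × 10^-4 mol
[Na2CO3]_dilute = 5.526 × 10^-4 / 0.01000 = 0.05526 mol/L
Dilution factor = 100.0 / 24.76 = 4.039
[Na2CO3]_stock = 0.05526 × 4.039 = 0.2232 mol/L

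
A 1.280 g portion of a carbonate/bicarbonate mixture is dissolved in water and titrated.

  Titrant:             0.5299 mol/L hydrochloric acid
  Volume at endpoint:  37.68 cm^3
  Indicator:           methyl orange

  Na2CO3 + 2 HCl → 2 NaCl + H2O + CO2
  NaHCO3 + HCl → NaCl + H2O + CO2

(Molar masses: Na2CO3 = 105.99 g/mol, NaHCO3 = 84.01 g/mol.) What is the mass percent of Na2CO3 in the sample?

53.05 %

n(HCl) = 0.03768 × 0.5299 = 0.01997 mol
Let x = n(Na2CO3), y = n(NaHCO3).
Titrant: 2x + 1y = 0.01997;  mass: 105.99x + 84.01y = 1.280
Solving, x = 6.407 × 10^-3 mol, y = 7.154 × 10^-3 mol
mass of Na2CO3 = 6.407 × 10^-3 × 105.99 = 0.6790 g
% Na2CO3 = 0.6790 / 1.280 × 100 = 53.05 %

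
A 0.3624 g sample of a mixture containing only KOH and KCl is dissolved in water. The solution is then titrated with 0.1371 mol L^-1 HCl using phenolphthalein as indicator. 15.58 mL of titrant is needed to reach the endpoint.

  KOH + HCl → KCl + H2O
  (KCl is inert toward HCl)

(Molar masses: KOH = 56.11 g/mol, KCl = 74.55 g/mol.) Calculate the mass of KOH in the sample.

0.1199 g

n(HCl) = 0.01558 × 0.1371 = 2.136 × 10^-3 mol
Let x = n(KOH), y = n(KCl).
Titrant: 1x = 2.136 × 10^-3;  mass: 56.11x + 74.55y = 0.3624
Solving, x = 2.136 × 10^-3 mol, y = 3.253 × 10^-3 mol
mass of KOH = 2.136 × 10^-3 × 56.11 = 0.1199 g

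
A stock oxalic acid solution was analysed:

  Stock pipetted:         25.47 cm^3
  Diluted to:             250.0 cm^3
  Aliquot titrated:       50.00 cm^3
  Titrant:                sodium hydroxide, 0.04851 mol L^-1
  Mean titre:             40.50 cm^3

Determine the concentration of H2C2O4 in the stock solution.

0.1928 mol/L

H2C2O4 + 2 NaOH → Na2C2O4 + 2 H2O
n(NaOH) = 0.04050 × 0.04851 = 1.965 × 10^-3 mol
From the 1:2 ratio, n(H2C2O4) in the aliquot = 1/2 × 1.965 × 10^-3 = 9.823 × 10^-4 mol
[H2C2O4]_dilute = 9.823 × 10^-4 / 0.05000 = 0.01965 mol/L
Dilution factor = 250.0 / 25.47 = 9.815
[H2C2O4]_stock = 0.01965 × 9.815 = 0.1928 mol/L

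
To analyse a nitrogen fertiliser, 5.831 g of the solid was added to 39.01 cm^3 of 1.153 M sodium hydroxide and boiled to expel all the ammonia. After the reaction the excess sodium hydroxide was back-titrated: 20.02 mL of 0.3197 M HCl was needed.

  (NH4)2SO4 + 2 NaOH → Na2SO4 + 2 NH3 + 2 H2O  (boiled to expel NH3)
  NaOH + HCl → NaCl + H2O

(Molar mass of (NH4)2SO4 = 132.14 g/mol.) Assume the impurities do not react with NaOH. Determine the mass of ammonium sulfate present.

2.549 g

n(NaOH) added = 0.03901 × 1.153 = 0.04498 mol
n(HCl) used in back-titration = 0.02002 × 0.3197 = 6.400 × 10^-3 mol
n(NaOH) left over = 6.400 × 10^-3 mol (1:1 ratio)
n(NaOH) consumed by analyte = 0.04498 − 6.400 × 10^-3 = 0.03858 mol
From the 1:2 ratio, n((NH4)2SO4) = 1/2 × 0.03858 = 0.01929 mol
mass of (NH4)2SO4 = 0.01929 × 132.14 = 2.549 g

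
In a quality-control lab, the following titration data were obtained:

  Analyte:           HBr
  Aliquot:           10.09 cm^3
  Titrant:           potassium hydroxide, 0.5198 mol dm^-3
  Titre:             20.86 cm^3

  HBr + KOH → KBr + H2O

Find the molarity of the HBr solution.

n(KOH) = 0.02086 L × 0.5198 mol/L = 0.01084 mol
n(HBr) = 0.01084 mol (1:1 mole ratio)
[HBr] = 0.01084 mol / 0.01009 L = 1.075 mol/L

1.075 mol/L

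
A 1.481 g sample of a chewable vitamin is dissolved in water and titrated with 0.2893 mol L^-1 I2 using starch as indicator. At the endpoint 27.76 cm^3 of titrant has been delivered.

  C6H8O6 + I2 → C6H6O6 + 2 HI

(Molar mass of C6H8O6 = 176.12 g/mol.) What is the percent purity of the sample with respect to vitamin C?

n(I2) = 0.02776 L × 0.2893 mol/L = 8.031 × 10^-3 mol
n(C6H8O6) = 8.031 × 10^-3 mol (1:1 ratio)
mass of C6H8O6 = 8.031 × 10^-3 × 176.12 g/mol = 1.414 g
% C6H8O6 = 1.414 / 1.481 × 100 = 95.50 %

95.50 %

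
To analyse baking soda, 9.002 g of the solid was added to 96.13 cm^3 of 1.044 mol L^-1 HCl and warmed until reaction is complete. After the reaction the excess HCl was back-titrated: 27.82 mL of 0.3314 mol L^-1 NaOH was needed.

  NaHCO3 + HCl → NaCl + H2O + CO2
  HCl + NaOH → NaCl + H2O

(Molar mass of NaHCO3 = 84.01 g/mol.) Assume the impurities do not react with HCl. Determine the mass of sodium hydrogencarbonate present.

n(HCl) added = 0.09613 × 1.044 = 0.1004 mol
n(NaOH) used in back-titration = 0.02782 × 0.3314 = 9.220 × 10^-3 mol
n(HCl) left over = 9.220 × 10^-3 mol (1:1 ratio)
n(HCl) consumed by analyte = 0.1004 − 9.220 × 10^-3 = 0.09114 mol
n(NaHCO3) = 0.09114 mol (1:1 ratio)
mass of NaHCO3 = 0.09114 × 84.01 = 7.657 g

7.657 g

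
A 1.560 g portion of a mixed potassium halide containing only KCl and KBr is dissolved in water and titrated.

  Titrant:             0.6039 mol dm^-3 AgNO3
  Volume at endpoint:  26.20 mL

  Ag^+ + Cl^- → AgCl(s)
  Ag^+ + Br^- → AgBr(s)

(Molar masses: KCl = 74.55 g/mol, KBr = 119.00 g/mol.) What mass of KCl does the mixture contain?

0.5415 g

n(AgNO3) = 0.02620 × 0.6039 = 0.01582 mol
Let x = n(KCl), y = n(KBr).
Titrant: 1x + 1y = 0.01582;  mass: 74.55x + 119.00y = 1.560
Solving, x = 7.263 × 10^-3 mol, y = 8.559 × 10^-3 mol
mass of KCl = 7.263 × 10^-3 × 74.55 = 0.5415 g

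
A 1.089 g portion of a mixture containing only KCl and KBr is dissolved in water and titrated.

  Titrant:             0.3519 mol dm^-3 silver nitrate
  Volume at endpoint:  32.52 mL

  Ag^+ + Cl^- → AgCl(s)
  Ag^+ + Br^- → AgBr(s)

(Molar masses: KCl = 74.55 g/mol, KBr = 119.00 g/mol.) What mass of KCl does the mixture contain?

n(AgNO3) = 0.03252 × 0.3519 = 0.01144 mol
Let x = n(KCl), y = n(KBr).
Titrant: 1x + 1y = 0.01144;  mass: 74.55x + 119.00y = 1.089
Solving, x = 6.137 × 10^-3 mol, y = 5.306 × 10^-3 mol
mass of KCl = 6.137 × 10^-3 × 74.55 = 0.4575 g

0.4575 g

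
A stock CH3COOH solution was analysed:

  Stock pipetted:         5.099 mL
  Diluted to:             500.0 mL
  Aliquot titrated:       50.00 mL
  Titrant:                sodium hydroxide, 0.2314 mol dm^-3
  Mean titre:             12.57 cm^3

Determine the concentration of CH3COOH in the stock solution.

CH3COOH + NaOH → CH3COONa + H2O
n(NaOH) = 0.01257 × 0.2314 = 2.909 × 10^-3 mol
n(CH3COOH) in the aliquot = 2.909 × 10^-3 mol (1:1 ratio)
[CH3COOH]_dilute = 2.909 × 10^-3 / 0.05000 = 0.05817 mol/L
Dilution factor = 500.0 / 5.099 = 98.06
[CH3COOH]_stock = 0.05817 × 98.06 = 5.704 mol/L

5.704 mol/L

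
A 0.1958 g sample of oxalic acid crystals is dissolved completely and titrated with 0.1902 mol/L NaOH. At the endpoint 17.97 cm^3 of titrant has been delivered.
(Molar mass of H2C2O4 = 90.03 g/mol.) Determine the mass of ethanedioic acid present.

0.1539 g

H2C2O4 + 2 NaOH → Na2C2O4 + 2 H2O
n(NaOH) = 0.01797 L × 0.1902 mol/L = 3.418 × 10^-3 mol
From the 1:2 ratio, n(H2C2O4) = 1/2 × 3.418 × 10^-3 = 1.709 × 10^-3 mol
mass of H2C2O4 = 1.709 × 10^-3 × 90.03 g/mol = 0.1539 g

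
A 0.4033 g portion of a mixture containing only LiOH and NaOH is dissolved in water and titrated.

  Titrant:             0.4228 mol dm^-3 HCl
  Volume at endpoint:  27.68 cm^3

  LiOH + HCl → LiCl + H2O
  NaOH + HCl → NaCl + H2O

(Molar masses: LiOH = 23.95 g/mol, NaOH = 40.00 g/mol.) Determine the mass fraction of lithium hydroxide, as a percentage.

n(HCl) = 0.02768 × 0.4228 = 0.01170 mol
Let x = n(LiOH), y = n(NaOH).
Titrant: 1x + 1y = 0.01170;  mass: 23.95x + 40.00y = 0.4033
Solving, x = 4.039 × 10^-3 mol, y = 7.664 × 10^-3 mol
mass of LiOH = 4.039 × 10^-3 × 23.95 = 0.09673 g
% LiOH = 0.09673 / 0.4033 × 100 = 23.98 %

23.98 %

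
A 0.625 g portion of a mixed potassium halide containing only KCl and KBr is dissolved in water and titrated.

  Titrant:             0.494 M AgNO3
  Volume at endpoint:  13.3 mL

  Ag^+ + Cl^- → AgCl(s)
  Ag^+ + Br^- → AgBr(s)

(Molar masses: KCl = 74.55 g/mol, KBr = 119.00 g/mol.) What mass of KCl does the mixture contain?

0.263 g

n(AgNO3) = 0.0133 × 0.494 = 6.57 × 10^-3 mol
Let x = n(KCl), y = n(KBr).
Titrant: 1x + 1y = 6.57 × 10^-3;  mass: 74.55x + 119.00y = 0.625
Solving, x = 3.53 × 10^-3 mol, y = 3.04 × 10^-3 mol
mass of KCl = 3.53 × 10^-3 × 74.55 = 0.263 g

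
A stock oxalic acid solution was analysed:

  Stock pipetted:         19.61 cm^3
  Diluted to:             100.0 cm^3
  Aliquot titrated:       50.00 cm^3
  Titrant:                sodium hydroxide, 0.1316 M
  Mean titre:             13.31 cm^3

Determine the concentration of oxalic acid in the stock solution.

0.08932 M

H2C2O4 + 2 NaOH → Na2C2O4 + 2 H2O
n(NaOH) = 0.01331 × 0.1316 = 1.752 × 10^-3 mol
From the 1:2 ratio, n(H2C2O4) in the aliquot = 1/2 × 1.752 × 10^-3 = 8.758 × 10^-4 mol
[H2C2O4]_dilute = 8.758 × 10^-4 / 0.05000 = 0.01752 mol/L
Dilution factor = 100.0 / 19.61 = 5.099
[H2C2O4]_stock = 0.01752 × 5.099 = 0.08932 mol/L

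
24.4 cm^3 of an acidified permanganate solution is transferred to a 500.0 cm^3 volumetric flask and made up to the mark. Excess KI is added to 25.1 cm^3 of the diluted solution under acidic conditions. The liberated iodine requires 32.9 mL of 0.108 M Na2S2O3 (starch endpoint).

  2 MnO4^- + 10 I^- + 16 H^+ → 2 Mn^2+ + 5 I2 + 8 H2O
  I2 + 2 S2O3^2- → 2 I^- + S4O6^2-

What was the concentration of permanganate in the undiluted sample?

0.580 M

n(S2O3^2-) = 0.0329 × 0.108 = 3.55 × 10^-3 mol
n(I2) = n(S2O3^2-)/2 = 1.78 × 10^-3 mol
From the 2:5 ratio, n(MnO4^-) in the aliquot = 2/5 × 1.78 × 10^-3 = 7.11 × 10^-4 mol
[MnO4^-]_dilute = 7.11 × 10^-4 / 0.0251 = 0.0283 mol/L
[MnO4^-]_original = 0.0283 × 500.0/24.4 = 0.580 mol/L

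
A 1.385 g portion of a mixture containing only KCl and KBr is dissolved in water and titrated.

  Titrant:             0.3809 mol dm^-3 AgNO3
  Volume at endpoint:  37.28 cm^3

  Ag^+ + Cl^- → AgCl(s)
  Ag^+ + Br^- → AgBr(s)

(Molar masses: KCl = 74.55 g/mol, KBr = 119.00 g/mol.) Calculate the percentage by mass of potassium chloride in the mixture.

36.91 %

n(AgNO3) = 0.03728 × 0.3809 = 0.01420 mol
Let x = n(KCl), y = n(KBr).
Titrant: 1x + 1y = 0.01420;  mass: 74.55x + 119.00y = 1.385
Solving, x = 6.857 × 10^-3 mol, y = 7.343 × 10^-3 mol
mass of KCl = 6.857 × 10^-3 × 74.55 = 0.5112 g
% KCl = 0.5112 / 1.385 × 100 = 36.91 %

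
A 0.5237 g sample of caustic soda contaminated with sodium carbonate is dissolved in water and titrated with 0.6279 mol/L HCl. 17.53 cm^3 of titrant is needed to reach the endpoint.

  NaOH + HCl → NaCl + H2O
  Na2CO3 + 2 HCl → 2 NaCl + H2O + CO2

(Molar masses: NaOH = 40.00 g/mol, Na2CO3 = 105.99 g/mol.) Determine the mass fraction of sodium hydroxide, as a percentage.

n(HCl) = 0.01753 × 0.6279 = 0.01101 mol
Let x = n(NaOH), y = n(Na2CO3).
Titrant: 1x + 2y = 0.01101;  mass: 40.00x + 105.99y = 0.5237
Solving, x = 4.588 × 10^-3 mol, y = 3.210 × 10^-3 mol
mass of NaOH = 4.588 × 10^-3 × 40.00 = 0.1835 g
% NaOH = 0.1835 / 0.5237 × 100 = 35.04 %

35.04 %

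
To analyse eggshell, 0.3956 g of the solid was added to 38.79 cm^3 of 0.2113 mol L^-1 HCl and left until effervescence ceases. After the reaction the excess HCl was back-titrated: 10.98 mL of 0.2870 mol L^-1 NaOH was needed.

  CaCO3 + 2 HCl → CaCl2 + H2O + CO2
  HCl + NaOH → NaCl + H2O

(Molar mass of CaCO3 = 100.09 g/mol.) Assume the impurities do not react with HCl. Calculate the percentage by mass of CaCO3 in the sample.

63.82 %

n(HCl) added = 0.03879 × 0.2113 = 8.196 × 10^-3 mol
n(NaOH) used in back-titration = 0.01098 × 0.2870 = 3.151 × 10^-3 mol
n(HCl) left over = 3.151 × 10^-3 mol (1:1 ratio)
n(HCl) consumed by analyte = 8.196 × 10^-3 − 3.151 × 10^-3 = 5.045 × 10^-3 mol
From the 1:2 ratio, n(CaCO3) = 1/2 × 5.045 × 10^-3 = 2.523 × 10^-3 mol
mass of CaCO3 = 2.523 × 10^-3 × 100.09 = 0.2525 g
% CaCO3 = 0.2525 / 0.3956 × 100 = 63.82 %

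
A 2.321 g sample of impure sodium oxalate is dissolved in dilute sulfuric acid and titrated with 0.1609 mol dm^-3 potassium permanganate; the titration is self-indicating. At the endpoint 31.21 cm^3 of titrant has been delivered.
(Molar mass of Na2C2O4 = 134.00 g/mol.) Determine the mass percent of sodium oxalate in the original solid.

2 MnO4^- + 5 C2O4^2- + 16 H^+ → 2 Mn^2+ + 10 CO2 + 8 H2O
n(KMnO4) = 0.03121 L × 0.1609 mol/L = 5.022 × 10^-3 mol
From the 5:2 ratio, n(Na2C2O4) = 5/2 × 5.022 × 10^-3 = 0.01255 mol
mass of Na2C2O4 = 0.01255 × 134.00 g/mol = 1.682 g
% Na2C2O4 = 1.682 / 2.321 × 100 = 72.48 %

72.48 %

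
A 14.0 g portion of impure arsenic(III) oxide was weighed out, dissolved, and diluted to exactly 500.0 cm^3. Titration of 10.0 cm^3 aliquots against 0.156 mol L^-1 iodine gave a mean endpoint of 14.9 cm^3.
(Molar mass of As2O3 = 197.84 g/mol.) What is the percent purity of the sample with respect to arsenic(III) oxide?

82.1 %

As2O3 + 2 I2 + 2 H2O → As2O5 + 4 HI
n(I2) per titration = 0.0149 × 0.156 = 2.32 × 10^-3 mol
From the 1:2 ratio, n(As2O3) in each aliquot = 1/2 × 2.32 × 10^-3 = 1.16 × 10^-3 mol
n(As2O3) in the whole flask = 1.16 × 10^-3 × 500.0/10.0 = 0.0581 mol
mass of As2O3 = 0.0581 × 197.84 = 11.5 g
% As2O3 = 11.5 / 14.0 × 100 = 82.1 %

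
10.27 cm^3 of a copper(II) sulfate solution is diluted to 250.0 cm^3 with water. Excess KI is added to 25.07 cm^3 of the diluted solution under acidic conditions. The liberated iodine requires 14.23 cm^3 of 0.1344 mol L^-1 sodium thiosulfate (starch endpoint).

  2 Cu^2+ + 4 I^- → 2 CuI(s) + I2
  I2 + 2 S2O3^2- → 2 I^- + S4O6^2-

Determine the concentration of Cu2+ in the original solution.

n(S2O3^2-) = 0.01423 × 0.1344 = 1.913 × 10^-3 mol
n(I2) = n(S2O3^2-)/2 = 9.563 × 10^-4 mol
From the 2:1 ratio, n(Cu2+) in the aliquot = 2/1 × 9.563 × 10^-4 = 1.913 × 10^-3 mol
[Cu2+]_dilute = 1.913 × 10^-3 / 0.02507 = 0.07629 mol/L
[Cu2+]_original = 0.07629 × 250.0/10.27 = 1.857 mol/L

1.857 mol/L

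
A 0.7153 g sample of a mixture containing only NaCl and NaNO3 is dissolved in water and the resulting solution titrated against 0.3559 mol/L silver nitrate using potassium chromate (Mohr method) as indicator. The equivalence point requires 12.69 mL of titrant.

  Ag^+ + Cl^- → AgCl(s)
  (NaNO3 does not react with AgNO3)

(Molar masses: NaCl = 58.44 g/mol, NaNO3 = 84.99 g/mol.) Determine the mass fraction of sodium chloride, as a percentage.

36.90 %

n(AgNO3) = 0.01269 × 0.3559 = 4.516 × 10^-3 mol
Let x = n(NaCl), y = n(NaNO3).
Titrant: 1x = 4.516 × 10^-3;  mass: 58.44x + 84.99y = 0.7153
Solving, x = 4.516 × 10^-3 mol, y = 5.311 × 10^-3 mol
mass of NaCl = 4.516 × 10^-3 × 58.44 = 0.2639 g
% NaCl = 0.2639 / 0.7153 × 100 = 36.90 %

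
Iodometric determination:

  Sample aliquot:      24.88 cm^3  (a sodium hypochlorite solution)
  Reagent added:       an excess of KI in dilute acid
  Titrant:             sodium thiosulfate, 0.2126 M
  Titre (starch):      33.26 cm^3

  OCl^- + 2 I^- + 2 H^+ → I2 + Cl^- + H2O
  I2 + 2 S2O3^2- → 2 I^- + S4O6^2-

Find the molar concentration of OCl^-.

0.1421 M

n(S2O3^2-) = 0.03326 × 0.2126 = 7.071 × 10^-3 mol
n(I2) = n(S2O3^2-)/2 = 3.536 × 10^-3 mol
n(OCl^-) in the aliquot = 3.536 × 10^-3 mol (1:1 ratio)
[OCl^-] = 3.536 × 10^-3 / 0.02488 = 0.1421 mol/L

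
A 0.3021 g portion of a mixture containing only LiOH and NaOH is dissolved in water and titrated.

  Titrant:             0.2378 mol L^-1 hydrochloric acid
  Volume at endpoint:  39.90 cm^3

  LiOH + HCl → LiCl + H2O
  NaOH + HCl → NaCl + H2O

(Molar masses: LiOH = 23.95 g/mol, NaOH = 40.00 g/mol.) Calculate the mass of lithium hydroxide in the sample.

n(HCl) = 0.03990 × 0.2378 = 9.488 × 10^-3 mol
Let x = n(LiOH), y = n(NaOH).
Titrant: 1x + 1y = 9.488 × 10^-3;  mass: 23.95x + 40.00y = 0.3021
Solving, x = 4.824 × 10^-3 mol, y = 4.664 × 10^-3 mol
mass of LiOH = 4.824 × 10^-3 × 23.95 = 0.1155 g

0.1155 g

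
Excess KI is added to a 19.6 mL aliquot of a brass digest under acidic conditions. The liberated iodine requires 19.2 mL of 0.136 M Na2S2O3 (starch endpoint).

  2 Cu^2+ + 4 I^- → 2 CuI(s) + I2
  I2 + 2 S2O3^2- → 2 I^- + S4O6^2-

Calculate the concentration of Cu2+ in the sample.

0.133 M

n(S2O3^2-) = 0.0192 × 0.136 = 2.61 × 10^-3 mol
n(I2) = n(S2O3^2-)/2 = 1.31 × 10^-3 mol
From the 2:1 ratio, n(Cu2+) in the aliquot = 2/1 × 1.31 × 10^-3 = 2.61 × 10^-3 mol
[Cu2+] = 2.61 × 10^-3 / 0.0196 = 0.133 mol/L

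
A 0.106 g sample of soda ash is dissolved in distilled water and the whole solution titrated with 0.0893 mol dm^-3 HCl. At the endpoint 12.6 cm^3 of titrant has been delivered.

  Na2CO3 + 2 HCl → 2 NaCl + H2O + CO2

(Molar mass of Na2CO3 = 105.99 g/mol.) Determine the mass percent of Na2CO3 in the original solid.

n(HCl) = 0.0126 L × 0.0893 mol/L = 1.13 × 10^-3 mol
From the 1:2 ratio, n(Na2CO3) = 1/2 × 1.13 × 10^-3 = 5.63 × 10^-4 mol
mass of Na2CO3 = 5.63 × 10^-4 × 105.99 g/mol = 0.0596 g
% Na2CO3 = 0.0596 / 0.106 × 100 = 56.3 %

56.3 %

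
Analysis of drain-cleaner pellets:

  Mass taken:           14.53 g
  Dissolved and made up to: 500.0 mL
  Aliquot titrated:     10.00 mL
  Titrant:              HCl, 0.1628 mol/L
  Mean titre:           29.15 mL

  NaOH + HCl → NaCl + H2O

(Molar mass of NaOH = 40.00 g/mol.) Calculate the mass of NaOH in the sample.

9.491 g

n(HCl) per titration = 0.02915 × 0.1628 = 4.746 × 10^-3 mol
n(NaOH) in each aliquot = 4.746 × 10^-3 mol (1:1 ratio)
n(NaOH) in the whole flask = 4.746 × 10^-3 × 500.0/10.00 = 0.2373 mol
mass of NaOH = 0.2373 × 40.00 = 9.491 g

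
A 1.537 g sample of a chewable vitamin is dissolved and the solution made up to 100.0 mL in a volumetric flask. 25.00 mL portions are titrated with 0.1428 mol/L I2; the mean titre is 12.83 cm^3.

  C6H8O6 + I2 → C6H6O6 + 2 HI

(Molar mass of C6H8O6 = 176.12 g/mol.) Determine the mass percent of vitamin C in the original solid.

83.97 %

n(I2) per titration = 0.01283 × 0.1428 = 1.832 × 10^-3 mol
n(C6H8O6) in each aliquot = 1.832 × 10^-3 mol (1:1 ratio)
n(C6H8O6) in the whole flask = 1.832 × 10^-3 × 100.0/25.00 = 7.328 × 10^-3 mol
mass of C6H8O6 = 7.328 × 10^-3 × 176.12 = 1.291 g
% C6H8O6 = 1.291 / 1.537 × 100 = 83.97 %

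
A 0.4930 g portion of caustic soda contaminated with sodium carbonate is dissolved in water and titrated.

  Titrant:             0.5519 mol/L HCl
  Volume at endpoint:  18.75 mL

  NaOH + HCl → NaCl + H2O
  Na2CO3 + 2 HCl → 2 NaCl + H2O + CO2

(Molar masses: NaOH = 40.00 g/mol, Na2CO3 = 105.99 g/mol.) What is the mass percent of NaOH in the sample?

n(HCl) = 0.01875 × 0.5519 = 0.01035 mol
Let x = n(NaOH), y = n(Na2CO3).
Titrant: 1x + 2y = 0.01035;  mass: 40.00x + 105.99y = 0.4930
Solving, x = 4.263 × 10^-3 mol, y = 3.043 × 10^-3 mol
mass of NaOH = 4.263 × 10^-3 × 40.00 = 0.1705 g
% NaOH = 0.1705 / 0.4930 × 100 = 34.59 %

34.59 %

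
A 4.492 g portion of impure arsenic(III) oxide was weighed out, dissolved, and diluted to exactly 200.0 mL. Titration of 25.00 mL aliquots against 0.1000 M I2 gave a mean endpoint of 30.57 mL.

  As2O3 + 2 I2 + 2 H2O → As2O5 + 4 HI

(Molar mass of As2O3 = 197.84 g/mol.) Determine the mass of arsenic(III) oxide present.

2.419 g

n(I2) per titration = 0.03057 × 0.1000 = 3.057 × 10^-3 mol
From the 1:2 ratio, n(As2O3) in each aliquot = 1/2 × 3.057 × 10^-3 = 1.529 × 10^-3 mol
n(As2O3) in the whole flask = 1.529 × 10^-3 × 200.0/25.00 = 0.01223 mol
mass of As2O3 = 0.01223 × 197.84 = 2.419 g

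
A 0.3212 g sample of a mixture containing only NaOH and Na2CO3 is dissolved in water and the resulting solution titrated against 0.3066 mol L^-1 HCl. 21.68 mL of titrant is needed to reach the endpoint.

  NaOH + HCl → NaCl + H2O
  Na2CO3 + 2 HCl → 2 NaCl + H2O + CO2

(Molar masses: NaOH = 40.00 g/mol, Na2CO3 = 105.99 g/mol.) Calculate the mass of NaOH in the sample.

n(HCl) = 0.02168 × 0.3066 = 6.647 × 10^-3 mol
Let x = n(NaOH), y = n(Na2CO3).
Titrant: 1x + 2y = 6.647 × 10^-3;  mass: 40.00x + 105.99y = 0.3212
Solving, x = 2.390 × 10^-3 mol, y = 2.128 × 10^-3 mol
mass of NaOH = 2.390 × 10^-3 × 40.00 = 0.09561 g

0.09561 g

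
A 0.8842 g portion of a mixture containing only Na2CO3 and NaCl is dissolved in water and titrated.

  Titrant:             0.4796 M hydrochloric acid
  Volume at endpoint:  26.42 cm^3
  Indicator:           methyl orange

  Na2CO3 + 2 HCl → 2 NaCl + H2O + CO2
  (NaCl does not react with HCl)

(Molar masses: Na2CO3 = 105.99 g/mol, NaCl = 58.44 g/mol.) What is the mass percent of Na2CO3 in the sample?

75.94 %

n(HCl) = 0.02642 × 0.4796 = 0.01267 mol
Let x = n(Na2CO3), y = n(NaCl).
Titrant: 2x = 0.01267;  mass: 105.99x + 58.44y = 0.8842
Solving, x = 6.336 × 10^-3 mol, y = 3.640 × 10^-3 mol
mass of Na2CO3 = 6.336 × 10^-3 × 105.99 = 0.6715 g
% Na2CO3 = 0.6715 / 0.8842 × 100 = 75.94 %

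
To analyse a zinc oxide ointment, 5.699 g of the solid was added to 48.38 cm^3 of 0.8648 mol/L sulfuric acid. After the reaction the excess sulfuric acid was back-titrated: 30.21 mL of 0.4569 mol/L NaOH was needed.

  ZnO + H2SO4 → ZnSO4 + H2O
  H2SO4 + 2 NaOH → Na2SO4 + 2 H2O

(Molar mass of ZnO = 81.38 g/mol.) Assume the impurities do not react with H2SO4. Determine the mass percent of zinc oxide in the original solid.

n(H2SO4) added = 0.04838 × 0.8648 = 0.04184 mol
n(NaOH) used in back-titration = 0.03021 × 0.4569 = 0.01380 mol
From the 1:2 ratio, n(H2SO4) left over = 1/2 × 0.01380 = 6.901 × 10^-3 mol
n(H2SO4) consumed by analyte = 0.04184 − 6.901 × 10^-3 = 0.03494 mol
n(ZnO) = 0.03494 mol (1:1 ratio)
mass of ZnO = 0.03494 × 81.38 = 2.843 g
% ZnO = 2.843 / 5.699 × 100 = 49.89 %

49.89 %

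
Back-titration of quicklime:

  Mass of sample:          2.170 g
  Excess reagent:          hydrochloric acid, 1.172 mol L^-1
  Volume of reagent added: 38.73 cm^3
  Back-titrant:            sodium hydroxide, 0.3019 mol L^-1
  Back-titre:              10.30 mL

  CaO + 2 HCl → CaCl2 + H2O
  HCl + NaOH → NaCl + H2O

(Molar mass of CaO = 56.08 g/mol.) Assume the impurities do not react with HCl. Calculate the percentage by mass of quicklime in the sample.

n(HCl) added = 0.03873 × 1.172 = 0.04539 mol
n(NaOH) used in back-titration = 0.01030 × 0.3019 = 3.110 × 10^-3 mol
n(HCl) left over = 3.110 × 10^-3 mol (1:1 ratio)
n(HCl) consumed by analyte = 0.04539 − 3.110 × 10^-3 = 0.04228 mol
From the 1:2 ratio, n(CaO) = 1/2 × 0.04228 = 0.02114 mol
mass of CaO = 0.02114 × 56.08 = 1.186 g
% CaO = 1.186 / 2.170 × 100 = 54.64 %

54.64 %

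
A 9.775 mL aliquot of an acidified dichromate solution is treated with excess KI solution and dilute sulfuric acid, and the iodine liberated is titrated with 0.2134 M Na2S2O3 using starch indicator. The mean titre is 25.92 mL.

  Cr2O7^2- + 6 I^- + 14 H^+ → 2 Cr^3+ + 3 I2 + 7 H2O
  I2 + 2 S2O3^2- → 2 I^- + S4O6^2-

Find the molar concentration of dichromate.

n(S2O3^2-) = 0.02592 × 0.2134 = 5.531 × 10^-3 mol
n(I2) = n(S2O3^2-)/2 = 2.766 × 10^-3 mol
From the 1:3 ratio, n(Cr2O7^2-) in the aliquot = 1/3 × 2.766 × 10^-3 = 9.219 × 10^-4 mol
[Cr2O7^2-] = 9.219 × 10^-4 / 0.009775 = 0.09431 mol/L

0.09431 M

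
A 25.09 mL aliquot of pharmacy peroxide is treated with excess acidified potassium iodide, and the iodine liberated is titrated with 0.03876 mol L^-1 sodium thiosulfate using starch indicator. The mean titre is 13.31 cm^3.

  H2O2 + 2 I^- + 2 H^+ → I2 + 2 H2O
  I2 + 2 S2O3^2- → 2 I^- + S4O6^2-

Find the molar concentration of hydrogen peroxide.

0.01028 mol/L

n(S2O3^2-) = 0.01331 × 0.03876 = 5.159 × 10^-4 mol
n(I2) = n(S2O3^2-)/2 = 2.579 × 10^-4 mol
n(H2O2) in the aliquot = 2.579 × 10^-4 mol (1:1 ratio)
[H2O2] = 2.579 × 10^-4 / 0.02509 = 0.01028 mol/L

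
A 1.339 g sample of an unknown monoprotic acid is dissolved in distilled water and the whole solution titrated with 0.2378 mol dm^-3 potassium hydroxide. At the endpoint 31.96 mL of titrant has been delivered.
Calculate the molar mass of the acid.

n(KOH) = 0.03196 L × 0.2378 mol/L = 7.600 × 10^-3 mol
n(HA) = 7.600 × 10^-3 mol (1:1 ratio)
M = m / n = 1.339 g / 7.600 × 10^-3 mol = 176.2 g/mol

176.2 g/mol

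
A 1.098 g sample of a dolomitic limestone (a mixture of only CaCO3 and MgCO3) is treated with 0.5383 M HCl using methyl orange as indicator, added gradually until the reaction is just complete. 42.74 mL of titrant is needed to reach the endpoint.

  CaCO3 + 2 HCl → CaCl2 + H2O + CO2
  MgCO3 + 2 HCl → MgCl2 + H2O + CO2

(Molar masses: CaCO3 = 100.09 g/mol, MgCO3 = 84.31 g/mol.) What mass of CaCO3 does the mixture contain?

n(HCl) = 0.04274 × 0.5383 = 0.02301 mol
Let x = n(CaCO3), y = n(MgCO3).
Titrant: 2x + 2y = 0.02301;  mass: 100.09x + 84.31y = 1.098
Solving, x = 8.121 × 10^-3 mol, y = 3.383 × 10^-3 mol
mass of CaCO3 = 8.121 × 10^-3 × 100.09 = 0.8128 g

0.8128 g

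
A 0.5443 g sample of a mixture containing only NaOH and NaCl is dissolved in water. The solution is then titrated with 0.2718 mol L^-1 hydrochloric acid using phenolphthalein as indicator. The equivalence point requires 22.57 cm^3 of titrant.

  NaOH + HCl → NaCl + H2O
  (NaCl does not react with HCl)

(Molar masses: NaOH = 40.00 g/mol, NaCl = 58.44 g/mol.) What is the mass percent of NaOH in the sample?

45.08 %

n(HCl) = 0.02257 × 0.2718 = 6.135 × 10^-3 mol
Let x = n(NaOH), y = n(NaCl).
Titrant: 1x = 6.135 × 10^-3;  mass: 40.00x + 58.44y = 0.5443
Solving, x = 6.135 × 10^-3 mol, y = 5.115 × 10^-3 mol
mass of NaOH = 6.135 × 10^-3 × 40.00 = 0.2454 g
% NaOH = 0.2454 / 0.5443 × 100 = 45.08 %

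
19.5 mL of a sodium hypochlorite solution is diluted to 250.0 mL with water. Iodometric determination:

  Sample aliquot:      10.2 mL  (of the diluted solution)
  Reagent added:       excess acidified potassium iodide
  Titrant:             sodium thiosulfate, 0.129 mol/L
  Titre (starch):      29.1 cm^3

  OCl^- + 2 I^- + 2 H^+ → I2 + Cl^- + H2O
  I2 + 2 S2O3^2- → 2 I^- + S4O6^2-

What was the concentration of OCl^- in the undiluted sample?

n(S2O3^2-) = 0.0291 × 0.129 = 3.75 × 10^-3 mol
n(I2) = n(S2O3^2-)/2 = 1.88 × 10^-3 mol
n(OCl^-) in the aliquot = 1.88 × 10^-3 mol (1:1 ratio)
[OCl^-]_dilute = 1.88 × 10^-3 / 0.0102 = 0.184 mol/L
[OCl^-]_original = 0.184 × 250.0/19.5 = 2.36 mol/L

2.36 mol/L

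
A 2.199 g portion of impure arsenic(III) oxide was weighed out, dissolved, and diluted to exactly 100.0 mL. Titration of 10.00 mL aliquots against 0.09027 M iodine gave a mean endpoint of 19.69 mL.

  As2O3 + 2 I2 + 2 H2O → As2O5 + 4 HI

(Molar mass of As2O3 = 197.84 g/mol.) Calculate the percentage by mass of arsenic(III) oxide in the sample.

n(I2) per titration = 0.01969 × 0.09027 = 1.777 × 10^-3 mol
From the 1:2 ratio, n(As2O3) in each aliquot = 1/2 × 1.777 × 10^-3 = 8.887 × 10^-4 mol
n(As2O3) in the whole flask = 8.887 × 10^-4 × 100.0/10.00 = 8.887 × 10^-3 mol
mass of As2O3 = 8.887 × 10^-3 × 197.84 = 1.758 g
% As2O3 = 1.758 / 2.199 × 100 = 79.96 %

79.96 %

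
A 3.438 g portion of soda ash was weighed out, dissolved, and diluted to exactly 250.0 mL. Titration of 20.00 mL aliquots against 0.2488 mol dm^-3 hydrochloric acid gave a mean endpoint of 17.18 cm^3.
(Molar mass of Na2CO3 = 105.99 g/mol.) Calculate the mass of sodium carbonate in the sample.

2.832 g

Na2CO3 + 2 HCl → 2 NaCl + H2O + CO2
n(HCl) per titration = 0.01718 × 0.2488 = 4.274 × 10^-3 mol
From the 1:2 ratio, n(Na2CO3) in each aliquot = 1/2 × 4.274 × 10^-3 = 2.137 × 10^-3 mol
n(Na2CO3) in the whole flask = 2.137 × 10^-3 × 250.0/20.00 = 0.02671 mol
mass of Na2CO3 = 0.02671 × 105.99 = 2.832 g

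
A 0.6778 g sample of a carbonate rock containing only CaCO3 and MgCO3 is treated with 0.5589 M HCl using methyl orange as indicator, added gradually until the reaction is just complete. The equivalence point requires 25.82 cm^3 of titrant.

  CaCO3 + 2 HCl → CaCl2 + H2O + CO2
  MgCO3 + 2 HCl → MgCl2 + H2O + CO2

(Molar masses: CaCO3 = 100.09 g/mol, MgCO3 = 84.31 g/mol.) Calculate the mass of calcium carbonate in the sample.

n(HCl) = 0.02582 × 0.5589 = 0.01443 mol
Let x = n(CaCO3), y = n(MgCO3).
Titrant: 2x + 2y = 0.01443;  mass: 100.09x + 84.31y = 0.6778
Solving, x = 4.402 × 10^-3 mol, y = 2.813 × 10^-3 mol
mass of CaCO3 = 4.402 × 10^-3 × 100.09 = 0.4406 g

0.4406 g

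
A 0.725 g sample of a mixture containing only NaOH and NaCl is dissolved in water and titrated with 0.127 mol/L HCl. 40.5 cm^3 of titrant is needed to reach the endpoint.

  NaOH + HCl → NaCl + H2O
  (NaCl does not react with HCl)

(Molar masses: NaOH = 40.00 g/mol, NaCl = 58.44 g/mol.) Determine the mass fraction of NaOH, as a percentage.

28.4 %

n(HCl) = 0.0405 × 0.127 = 5.14 × 10^-3 mol
Let x = n(NaOH), y = n(NaCl).
Titrant: 1x = 5.14 × 10^-3;  mass: 40.00x + 58.44y = 0.725
Solving, x = 5.14 × 10^-3 mol, y = 8.89 × 10^-3 mol
mass of NaOH = 5.14 × 10^-3 × 40.00 = 0.206 g
% NaOH = 0.206 / 0.725 × 100 = 28.4 %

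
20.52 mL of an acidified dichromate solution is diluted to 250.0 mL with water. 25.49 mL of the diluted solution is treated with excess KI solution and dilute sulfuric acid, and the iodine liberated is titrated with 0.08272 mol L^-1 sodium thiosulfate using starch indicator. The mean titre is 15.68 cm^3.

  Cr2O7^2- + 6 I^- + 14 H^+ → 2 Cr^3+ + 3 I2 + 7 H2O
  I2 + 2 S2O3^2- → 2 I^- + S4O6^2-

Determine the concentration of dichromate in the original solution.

0.1033 mol/L

n(S2O3^2-) = 0.01568 × 0.08272 = 1.297 × 10^-3 mol
n(I2) = n(S2O3^2-)/2 = 6.485 × 10^-4 mol
From the 1:3 ratio, n(Cr2O7^2-) in the aliquot = 1/3 × 6.485 × 10^-4 = 2.162 × 10^-4 mol
[Cr2O7^2-]_dilute = 2.162 × 10^-4 / 0.02549 = 0.008481 mol/L
[Cr2O7^2-]_original = 0.008481 × 250.0/20.52 = 0.1033 mol/L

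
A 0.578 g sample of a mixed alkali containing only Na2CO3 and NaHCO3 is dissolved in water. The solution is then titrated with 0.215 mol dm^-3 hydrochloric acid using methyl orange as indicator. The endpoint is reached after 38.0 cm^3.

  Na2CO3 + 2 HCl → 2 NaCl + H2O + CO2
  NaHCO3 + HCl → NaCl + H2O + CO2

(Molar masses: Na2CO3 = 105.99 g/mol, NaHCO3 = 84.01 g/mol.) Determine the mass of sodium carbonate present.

n(HCl) = 0.0380 × 0.215 = 8.17 × 10^-3 mol
Let x = n(Na2CO3), y = n(NaHCO3).
Titrant: 2x + 1y = 8.17 × 10^-3;  mass: 105.99x + 84.01y = 0.578
Solving, x = 1.75 × 10^-3 mol, y = 4.68 × 10^-3 mol
mass of Na2CO3 = 1.75 × 10^-3 × 105.99 = 0.185 g

0.185 g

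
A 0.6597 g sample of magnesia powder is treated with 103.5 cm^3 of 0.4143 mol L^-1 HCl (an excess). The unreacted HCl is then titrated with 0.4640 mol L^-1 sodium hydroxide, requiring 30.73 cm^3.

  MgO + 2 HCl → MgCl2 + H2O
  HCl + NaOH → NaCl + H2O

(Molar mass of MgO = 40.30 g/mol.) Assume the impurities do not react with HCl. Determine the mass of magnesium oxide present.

0.5767 g

n(HCl) added = 0.1035 × 0.4143 = 0.04288 mol
n(NaOH) used in back-titration = 0.03073 × 0.4640 = 0.01426 mol
n(HCl) left over = 0.01426 mol (1:1 ratio)
n(HCl) consumed by analyte = 0.04288 − 0.01426 = 0.02862 mol
From the 1:2 ratio, n(MgO) = 1/2 × 0.02862 = 0.01431 mol
mass of MgO = 0.01431 × 40.30 = 0.5767 g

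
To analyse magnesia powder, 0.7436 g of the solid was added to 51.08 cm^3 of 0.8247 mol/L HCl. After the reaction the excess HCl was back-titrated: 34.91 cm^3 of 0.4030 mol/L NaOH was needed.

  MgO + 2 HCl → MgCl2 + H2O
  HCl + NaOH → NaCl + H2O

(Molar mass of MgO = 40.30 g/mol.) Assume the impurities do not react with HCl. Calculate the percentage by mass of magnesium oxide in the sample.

76.03 %

n(HCl) added = 0.05108 × 0.8247 = 0.04213 mol
n(NaOH) used in back-titration = 0.03491 × 0.4030 = 0.01407 mol
n(HCl) left over = 0.01407 mol (1:1 ratio)
n(HCl) consumed by analyte = 0.04213 − 0.01407 = 0.02806 mol
From the 1:2 ratio, n(MgO) = 1/2 × 0.02806 = 0.01403 mol
mass of MgO = 0.01403 × 40.30 = 0.5653 g
% MgO = 0.5653 / 0.7436 × 100 = 76.03 %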